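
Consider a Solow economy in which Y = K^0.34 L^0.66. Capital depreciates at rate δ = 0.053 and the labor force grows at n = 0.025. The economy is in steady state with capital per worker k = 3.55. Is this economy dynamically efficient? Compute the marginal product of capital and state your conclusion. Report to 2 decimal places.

Break-even investment rate: n + δ = 0.025 + 0.053 = 0.078.
MPK = 0.34·k^(0.34−1) = 0.34·3.55^(-0.66) ≈ 0.1473.
MPK > 0.078, so the economy is dynamically efficient (under-saving).

dynamically efficient; MPK ≈ 0.15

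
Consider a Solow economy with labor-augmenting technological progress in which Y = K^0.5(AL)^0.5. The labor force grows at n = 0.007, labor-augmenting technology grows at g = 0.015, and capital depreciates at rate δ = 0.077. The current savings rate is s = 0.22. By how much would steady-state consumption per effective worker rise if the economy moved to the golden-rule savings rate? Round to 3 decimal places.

Δc ≈ 0.792

n + g + δ = 0.007 + 0.015 + 0.077 = 0.099.
Current steady state (s = 0.22): k* = (0.22/0.099)^(1/0.5) ≈ 4.9383, y* = 4.9383^0.5 ≈ 2.2222, c* = (1−0.22)·2.2222 ≈ 1.7333.
Maximizing c = f(k) − (n+g+δ)·k gives f'(k) = n+g+δ, i.e. 0.5·k^(0.5−1) = 0.099, so k_gold = (0.5/0.099)^(1/0.5) ≈ 25.5076.
y_gold = 25.5076^0.5 ≈ 5.0505, c_gold = y_gold − 0.099·k_gold ≈ 2.5253.
Gain: Δc = 2.5253 − 1.7333 ≈ 0.7919.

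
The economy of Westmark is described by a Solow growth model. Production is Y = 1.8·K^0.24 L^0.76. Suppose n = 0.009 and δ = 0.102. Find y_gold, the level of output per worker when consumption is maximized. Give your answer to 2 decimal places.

n + δ = 0.009 + 0.102 = 0.111.
Setting f'(k) = n+δ gives 0.24·1.8·k^(0.24−1) = 0.111, hence k_gold = (0.24·1.8/0.111)^(1/0.76) ≈ 5.9776.
Output: y_gold = 1.8·k_gold^0.24 = 1.8·5.9776^0.24 ≈ 2.7646.

y_gold ≈ 2.76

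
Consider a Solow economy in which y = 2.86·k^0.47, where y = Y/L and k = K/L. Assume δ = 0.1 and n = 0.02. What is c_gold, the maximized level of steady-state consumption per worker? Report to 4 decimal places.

c_gold ≈ 12.9163

Capital per worker breaks even when investment replaces (n + δ)·k; here n + δ = 0.12.
Golden rule sets MPK = n+δ: 0.47·2.86·k^(0.47−1) = 0.12, so k_gold = (0.47·2.86/0.12)^(1/0.53) ≈ 95.4506.
y_gold = 2.86·95.4506^0.47 ≈ 24.3704.
c_gold = y_gold − (n+δ)·k_gold = 24.3704 − 0.12·95.4506 ≈ 12.9163.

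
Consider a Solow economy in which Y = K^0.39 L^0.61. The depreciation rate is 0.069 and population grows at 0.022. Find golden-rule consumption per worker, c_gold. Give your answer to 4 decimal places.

c_gold ≈ 1.5467

Break-even investment rate: n + δ = 0.022 + 0.069 = 0.091.
Setting f'(k) = n+δ gives 0.39·k^(0.39−1) = 0.091, hence k_gold = (0.39/0.091)^(1/0.61) ≈ 10.8668.
y_gold = 10.8668^0.39 ≈ 2.5356.
c_gold = y_gold − (n+δ)·k_gold = 2.5356 − 0.091·10.8668 ≈ 1.5467.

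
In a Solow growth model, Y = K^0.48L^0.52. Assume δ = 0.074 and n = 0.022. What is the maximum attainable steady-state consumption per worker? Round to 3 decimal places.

c_gold ≈ 2.297

n + δ = 0.022 + 0.074 = 0.096.
Setting f'(k) = n+δ gives 0.48·k^(0.48−1) = 0.096, hence k_gold = (0.48/0.096)^(1/0.52) ≈ 22.0888.
y_gold = 22.0888^0.48 ≈ 4.4178.
c_gold = y_gold − (n+δ)·k_gold = 4.4178 − 0.096·22.0888 ≈ 2.2972.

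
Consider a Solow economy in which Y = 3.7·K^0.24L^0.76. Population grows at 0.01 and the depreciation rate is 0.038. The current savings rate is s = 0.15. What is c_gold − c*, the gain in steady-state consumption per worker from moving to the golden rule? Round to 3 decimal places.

Δc ≈ 0.253

Capital per worker breaks even when investment replaces (n + δ)·k; here n + δ = 0.048.
Current steady state (s = 0.15): k* = (0.15·3.7/0.048)^(1/0.76) ≈ 25.0468, y* = 3.7·25.0468^0.24 ≈ 8.0150, c* = (1−0.15)·8.0150 ≈ 6.8127.
Golden rule sets MPK = n+δ: 0.24·3.7·k^(0.24−1) = 0.048, so k_gold = (0.24·3.7/0.048)^(1/0.76) ≈ 46.4870.
y_gold = 3.7·46.4870^0.24 ≈ 9.2974, c_gold = y_gold − 0.048·k_gold ≈ 7.0660.
Gain: Δc = 7.0660 − 6.8127 ≈ 0.2533.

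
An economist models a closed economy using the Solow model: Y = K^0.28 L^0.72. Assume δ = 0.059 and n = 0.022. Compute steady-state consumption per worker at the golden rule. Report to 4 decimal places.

n + δ = 0.022 + 0.059 = 0.081.
Maximizing c = f(k) − (n+δ)·k gives f'(k) = n+δ, i.e. 0.28·k^(0.28−1) = 0.081, so k_gold = (0.28/0.081)^(1/0.72) ≈ 5.5996.
y_gold = 5.5996^0.28 ≈ 1.6199.
c_gold = y_gold − (n+δ)·k_gold = 1.6199 − 0.081·5.5996 ≈ 1.1663.

c_gold ≈ 1.1663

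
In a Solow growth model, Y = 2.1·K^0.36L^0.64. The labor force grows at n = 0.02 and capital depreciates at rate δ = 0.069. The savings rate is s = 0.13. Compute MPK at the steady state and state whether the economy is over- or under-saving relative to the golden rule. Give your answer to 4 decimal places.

Break-even investment rate: n + δ = 0.02 + 0.069 = 0.089.
Steady-state k*: s·A·k^0.36 = 0.089·k gives k* = (0.13·2.1/0.089)^(1/0.64) ≈ 5.7621.
MPK = 0.36·2.1·5.7621^(-0.64) ≈ 0.2465.
MPK > n+δ = 0.089, so the economy is dynamically efficient (under-saving).

under-saving; MPK ≈ 0.2465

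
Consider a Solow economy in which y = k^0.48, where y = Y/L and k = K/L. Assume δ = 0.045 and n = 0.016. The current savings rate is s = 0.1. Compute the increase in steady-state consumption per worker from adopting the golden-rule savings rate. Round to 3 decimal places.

Break-even investment rate: n + δ = 0.016 + 0.045 = 0.061.
Current steady state (s = 0.1): k* = (0.1/0.061)^(1/0.52) ≈ 2.5872, y* = 2.5872^0.48 ≈ 1.5782, c* = (1−0.1)·1.5782 ≈ 1.4204.
Maximizing c = f(k) − (n+δ)·k gives f'(k) = n+δ, i.e. 0.48·k^(0.48−1) = 0.061, so k_gold = (0.48/0.061)^(1/0.52) ≈ 52.8332.
y_gold = 52.8332^0.48 ≈ 6.7142, c_gold = y_gold − 0.061·k_gold ≈ 3.4914.
Gain: Δc = 3.4914 − 1.4204 ≈ 2.0710.

Δc ≈ 2.071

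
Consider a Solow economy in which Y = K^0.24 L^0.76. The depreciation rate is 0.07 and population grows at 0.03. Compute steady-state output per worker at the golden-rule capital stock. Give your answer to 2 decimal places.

Capital per worker breaks even when investment replaces (n + δ)·k; here n + δ = 0.1.
Maximizing c = f(k) − (n+δ)·k gives f'(k) = n+δ, i.e. 0.24·k^(0.24−1) = 0.1, so k_gold = (0.24/0.1)^(1/0.76) ≈ 3.1643.
Output: y_gold = k_gold^0.24 = 3.1643^0.24 ≈ 1.3185.

y_gold ≈ 1.32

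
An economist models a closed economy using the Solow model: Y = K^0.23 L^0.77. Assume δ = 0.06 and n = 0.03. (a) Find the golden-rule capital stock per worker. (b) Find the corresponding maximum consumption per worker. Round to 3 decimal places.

Break-even investment rate: n + δ = 0.03 + 0.06 = 0.09.
Maximizing c = f(k) − (n+δ)·k gives f'(k) = n+δ, i.e. 0.23·k^(0.23−1) = 0.09, so k_gold = (0.23/0.09)^(1/0.77) ≈ 3.3822.
y_gold = 3.3822^0.23 ≈ 1.3235; c_gold = y_gold − 0.09·k_gold ≈ 1.0191.

(a) k_gold ≈ 3.382; (b) c_gold ≈ 1.019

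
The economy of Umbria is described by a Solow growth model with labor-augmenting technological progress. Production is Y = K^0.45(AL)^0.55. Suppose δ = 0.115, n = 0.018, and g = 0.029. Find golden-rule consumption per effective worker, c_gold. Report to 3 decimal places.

c_gold ≈ 1.269

Capital per effective worker breaks even when investment replaces (n + g + δ)·k; here n + g + δ = 0.162.
Setting f'(k) = n+g+δ gives 0.45·k^(0.45−1) = 0.162, hence k_gold = (0.45/0.162)^(1/0.55) ≈ 6.4080.
y_gold = 6.4080^0.45 ≈ 2.3069.
c_gold = y_gold − (n+g+δ)·k_gold = 2.3069 − 0.162·6.4080 ≈ 1.2688.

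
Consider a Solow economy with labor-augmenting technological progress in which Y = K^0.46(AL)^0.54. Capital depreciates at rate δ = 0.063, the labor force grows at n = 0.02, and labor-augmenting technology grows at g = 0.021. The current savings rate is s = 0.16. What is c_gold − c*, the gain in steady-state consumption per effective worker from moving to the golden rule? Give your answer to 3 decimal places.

Break-even investment rate: n + g + δ = 0.02 + 0.021 + 0.063 = 0.104.
Current steady state (s = 0.16): k* = (0.16/0.104)^(1/0.54) ≈ 2.2205, y* = 2.2205^0.46 ≈ 1.4433, c* = (1−0.16)·1.4433 ≈ 1.2124.
Setting f'(k) = n+g+δ gives 0.46·k^(0.46−1) = 0.104, hence k_gold = (0.46/0.104)^(1/0.54) ≈ 15.6959.
y_gold = 15.6959^0.46 ≈ 3.5486, c_gold = y_gold − 0.104·k_gold ≈ 1.9163.
Gain: Δc = 1.9163 − 1.2124 ≈ 0.7039.

Δc ≈ 0.704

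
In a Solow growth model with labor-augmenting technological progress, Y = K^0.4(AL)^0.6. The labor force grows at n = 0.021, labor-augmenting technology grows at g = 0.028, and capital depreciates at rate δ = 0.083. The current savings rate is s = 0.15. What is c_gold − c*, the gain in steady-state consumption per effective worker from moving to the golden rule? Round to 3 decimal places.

Δc ≈ 0.331

Break-even investment rate: n + g + δ = 0.021 + 0.028 + 0.083 = 0.132.
Current steady state (s = 0.15): k* = (0.15/0.132)^(1/0.6) ≈ 1.2375, y* = 1.2375^0.4 ≈ 1.0890, c* = (1−0.15)·1.0890 ≈ 0.9256.
At the golden rule the marginal product of capital equals n+g+δ: 0.4·k^(0.4−1) = 0.132. Solving, k_gold = (0.4/0.132)^(1/0.6) ≈ 6.3457.
y_gold = 6.3457^0.4 ≈ 2.0941, c_gold = y_gold − 0.132·k_gold ≈ 1.2564.
Gain: Δc = 1.2564 − 0.9256 ≈ 0.3308.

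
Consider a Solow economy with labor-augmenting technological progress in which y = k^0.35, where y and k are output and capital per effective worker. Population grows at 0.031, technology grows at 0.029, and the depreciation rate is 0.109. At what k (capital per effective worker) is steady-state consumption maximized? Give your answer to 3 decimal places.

The effective depreciation rate is n + g + δ = 0.031 + 0.029 + 0.109 = 0.169.
Setting f'(k) = n+g+δ gives 0.35·k^(0.35−1) = 0.169, hence k_gold = (0.35/0.169)^(1/0.65) ≈ 3.0650.

k_gold ≈ 3.065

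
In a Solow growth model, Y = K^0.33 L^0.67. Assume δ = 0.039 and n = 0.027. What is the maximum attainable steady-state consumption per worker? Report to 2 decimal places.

The effective depreciation rate is n + δ = 0.027 + 0.039 = 0.066.
Golden rule sets MPK = n+δ: 0.33·k^(0.33−1) = 0.066, so k_gold = (0.33/0.066)^(1/0.67) ≈ 11.0469.
y_gold = 11.0469^0.33 ≈ 2.2094.
c_gold = y_gold − (n+δ)·k_gold = 2.2094 − 0.066·11.0469 ≈ 1.4803.

c_gold ≈ 1.48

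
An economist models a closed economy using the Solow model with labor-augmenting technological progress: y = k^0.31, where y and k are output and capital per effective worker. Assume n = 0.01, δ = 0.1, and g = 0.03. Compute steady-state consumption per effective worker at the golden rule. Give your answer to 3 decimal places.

Break-even investment rate: n + g + δ = 0.01 + 0.03 + 0.1 = 0.14.
At the golden rule the marginal product of capital equals n+g+δ: 0.31·k^(0.31−1) = 0.14. Solving, k_gold = (0.31/0.14)^(1/0.69) ≈ 3.1647.
y_gold = 3.1647^0.31 ≈ 1.4292.
c_gold = y_gold − (n+g+δ)·k_gold = 1.4292 − 0.14·3.1647 ≈ 0.9862.

c_gold ≈ 0.986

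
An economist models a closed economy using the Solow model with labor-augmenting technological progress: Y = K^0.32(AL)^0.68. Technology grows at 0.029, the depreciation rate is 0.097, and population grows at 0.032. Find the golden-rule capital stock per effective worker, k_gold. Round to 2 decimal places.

Break-even investment rate: n + g + δ = 0.032 + 0.029 + 0.097 = 0.158.
Golden rule sets MPK = n+g+δ: 0.32·k^(0.32−1) = 0.158, so k_gold = (0.32/0.158)^(1/0.68) ≈ 2.8231.

k_gold ≈ 2.82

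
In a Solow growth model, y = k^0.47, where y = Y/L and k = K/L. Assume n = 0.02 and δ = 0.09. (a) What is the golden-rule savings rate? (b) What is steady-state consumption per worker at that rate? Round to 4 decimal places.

(a) s_gold = 0.4700; (b) c_gold ≈ 1.9212

Capital per worker breaks even when investment replaces (n + δ)·k; here n + δ = 0.11.
For Cobb-Douglas, s_gold equals capital's share: s_gold = 0.47.
Setting f'(k) = n+δ gives 0.47·k^(0.47−1) = 0.11, hence k_gold = (0.47/0.11)^(1/0.53) ≈ 15.4885.
y_gold = 15.4885^0.47 ≈ 3.6250; c_gold = (1−0.47)·y_gold ≈ 1.9212.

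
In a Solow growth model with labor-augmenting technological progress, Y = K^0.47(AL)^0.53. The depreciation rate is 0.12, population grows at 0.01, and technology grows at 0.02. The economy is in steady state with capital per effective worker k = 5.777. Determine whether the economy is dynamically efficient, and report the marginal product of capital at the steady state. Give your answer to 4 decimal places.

Break-even investment rate: n + g + δ = 0.01 + 0.02 + 0.12 = 0.15.
MPK = 0.47·k^(0.47−1) = 0.47·5.777^(-0.53) ≈ 0.1855.
MPK > 0.15, so the economy is dynamically efficient (under-saving).

dynamically efficient; MPK ≈ 0.1855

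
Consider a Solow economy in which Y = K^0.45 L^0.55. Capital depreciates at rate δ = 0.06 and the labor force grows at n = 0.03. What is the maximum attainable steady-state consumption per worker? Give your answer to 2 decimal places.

Break-even investment rate: n + δ = 0.03 + 0.06 = 0.09.
At the golden rule the marginal product of capital equals n+δ: 0.45·k^(0.45−1) = 0.09. Solving, k_gold = (0.45/0.09)^(1/0.55) ≈ 18.6575.
y_gold = 18.6575^0.45 ≈ 3.7315.
c_gold = y_gold − (n+δ)·k_gold = 3.7315 − 0.09·18.6575 ≈ 2.0523.

c_gold ≈ 2.05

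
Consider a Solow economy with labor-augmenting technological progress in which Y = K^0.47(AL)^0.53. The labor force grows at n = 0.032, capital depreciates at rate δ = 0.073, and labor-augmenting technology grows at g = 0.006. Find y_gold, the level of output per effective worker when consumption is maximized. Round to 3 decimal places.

n + g + δ = 0.032 + 0.006 + 0.073 = 0.111.
Setting f'(k) = n+g+δ gives 0.47·k^(0.47−1) = 0.111, hence k_gold = (0.47/0.111)^(1/0.53) ≈ 15.2263.
Output: y_gold = k_gold^0.47 = 15.2263^0.47 ≈ 3.5960.

y_gold ≈ 3.596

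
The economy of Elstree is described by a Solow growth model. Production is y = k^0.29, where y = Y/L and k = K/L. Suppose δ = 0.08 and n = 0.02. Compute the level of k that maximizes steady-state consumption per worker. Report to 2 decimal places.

k_gold ≈ 4.48

Capital per worker breaks even when investment replaces (n + δ)·k; here n + δ = 0.1.
At the golden rule the marginal product of capital equals n+δ: 0.29·k^(0.29−1) = 0.1. Solving, k_gold = (0.29/0.1)^(1/0.71) ≈ 4.4799.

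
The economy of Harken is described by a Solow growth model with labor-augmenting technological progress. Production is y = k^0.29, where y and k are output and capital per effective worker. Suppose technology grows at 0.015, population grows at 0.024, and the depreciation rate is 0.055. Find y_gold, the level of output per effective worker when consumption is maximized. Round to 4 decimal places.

Break-even investment rate: n + g + δ = 0.024 + 0.015 + 0.055 = 0.094.
Golden rule sets MPK = n+g+δ: 0.29·k^(0.29−1) = 0.094, so k_gold = (0.29/0.094)^(1/0.71) ≈ 4.8878.
Output: y_gold = k_gold^0.29 = 4.8878^0.29 ≈ 1.5843.

y_gold ≈ 1.5843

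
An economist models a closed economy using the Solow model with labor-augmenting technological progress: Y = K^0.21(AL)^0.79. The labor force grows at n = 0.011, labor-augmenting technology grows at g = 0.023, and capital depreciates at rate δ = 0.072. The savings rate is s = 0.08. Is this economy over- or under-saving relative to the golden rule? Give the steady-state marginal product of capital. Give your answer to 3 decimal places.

under-saving; MPK ≈ 0.278

Break-even investment rate: n + g + δ = 0.011 + 0.023 + 0.072 = 0.106.
Steady-state k*: s·k^0.21 = 0.106·k gives k* = (0.08/0.106)^(1/0.79) ≈ 0.7003.
MPK = 0.21·0.7003^(-0.79) ≈ 0.2782.
MPK > n+g+δ = 0.106, so the economy is dynamically efficient (under-saving).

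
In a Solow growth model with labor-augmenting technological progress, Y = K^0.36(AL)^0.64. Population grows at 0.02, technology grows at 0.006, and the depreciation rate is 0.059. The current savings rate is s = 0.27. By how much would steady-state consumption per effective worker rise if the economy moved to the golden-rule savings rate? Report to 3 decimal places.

Break-even investment rate: n + g + δ = 0.02 + 0.006 + 0.059 = 0.085.
Current steady state (s = 0.27): k* = (0.27/0.085)^(1/0.64) ≈ 6.0854, y* = 6.0854^0.36 ≈ 1.9158, c* = (1−0.27)·1.9158 ≈ 1.3985.
Maximizing c = f(k) − (n+g+δ)·k gives f'(k) = n+g+δ, i.e. 0.36·k^(0.36−1) = 0.085, so k_gold = (0.36/0.085)^(1/0.64) ≈ 9.5391.
y_gold = 9.5391^0.36 ≈ 2.2523, c_gold = y_gold − 0.085·k_gold ≈ 1.4415.
Gain: Δc = 1.4415 − 1.3985 ≈ 0.0429.

Δc ≈ 0.043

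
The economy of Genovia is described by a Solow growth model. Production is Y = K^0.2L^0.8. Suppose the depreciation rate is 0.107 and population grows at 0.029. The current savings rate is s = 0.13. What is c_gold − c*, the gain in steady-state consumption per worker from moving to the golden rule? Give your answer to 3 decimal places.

Δc ≈ 0.021

Break-even investment rate: n + δ = 0.029 + 0.107 = 0.136.
Current steady state (s = 0.13): k* = (0.13/0.136)^(1/0.8) ≈ 0.9452, y* = 0.9452^0.2 ≈ 0.9888, c* = (1−0.13)·0.9888 ≈ 0.8602.
Setting f'(k) = n+δ gives 0.2·k^(0.2−1) = 0.136, hence k_gold = (0.2/0.136)^(1/0.8) ≈ 1.6194.
y_gold = 1.6194^0.2 ≈ 1.1012, c_gold = y_gold − 0.136·k_gold ≈ 0.8810.
Gain: Δc = 0.8810 − 0.8602 ≈ 0.0207.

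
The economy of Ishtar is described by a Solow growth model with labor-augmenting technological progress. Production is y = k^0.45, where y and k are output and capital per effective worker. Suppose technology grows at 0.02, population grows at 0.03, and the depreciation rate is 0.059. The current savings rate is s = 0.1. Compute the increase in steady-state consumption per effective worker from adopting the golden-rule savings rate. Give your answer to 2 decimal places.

Capital per effective worker breaks even when investment replaces (n + g + δ)·k; here n + g + δ = 0.109.
Current steady state (s = 0.1): k* = (0.1/0.109)^(1/0.55) ≈ 0.8550, y* = 0.8550^0.45 ≈ 0.9319, c* = (1−0.1)·0.9319 ≈ 0.8387.
At the golden rule the marginal product of capital equals n+g+δ: 0.45·k^(0.45−1) = 0.109. Solving, k_gold = (0.45/0.109)^(1/0.55) ≈ 13.1708.
y_gold = 13.1708^0.45 ≈ 3.1903, c_gold = y_gold − 0.109·k_gold ≈ 1.7546.
Gain: Δc = 1.7546 − 0.8387 ≈ 0.9159.

Δc ≈ 0.92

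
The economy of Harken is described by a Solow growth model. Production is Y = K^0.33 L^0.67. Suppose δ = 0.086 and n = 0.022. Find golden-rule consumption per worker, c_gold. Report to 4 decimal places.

c_gold ≈ 1.1614

Capital per worker breaks even when investment replaces (n + δ)·k; here n + δ = 0.108.
At the golden rule the marginal product of capital equals n+δ: 0.33·k^(0.33−1) = 0.108. Solving, k_gold = (0.33/0.108)^(1/0.67) ≈ 5.2968.
y_gold = 5.2968^0.33 ≈ 1.7335.
c_gold = y_gold − (n+δ)·k_gold = 1.7335 − 0.108·5.2968 ≈ 1.1614.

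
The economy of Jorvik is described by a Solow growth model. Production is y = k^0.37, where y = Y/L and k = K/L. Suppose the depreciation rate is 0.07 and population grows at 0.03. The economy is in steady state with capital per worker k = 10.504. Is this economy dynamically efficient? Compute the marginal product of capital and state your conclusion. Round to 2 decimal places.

dynamically inefficient; MPK ≈ 0.08

n + δ = 0.03 + 0.07 = 0.1.
MPK = 0.37·k^(0.37−1) = 0.37·10.504^(-0.63) ≈ 0.0841.
MPK < 0.1, so the economy is dynamically inefficient (over-saving).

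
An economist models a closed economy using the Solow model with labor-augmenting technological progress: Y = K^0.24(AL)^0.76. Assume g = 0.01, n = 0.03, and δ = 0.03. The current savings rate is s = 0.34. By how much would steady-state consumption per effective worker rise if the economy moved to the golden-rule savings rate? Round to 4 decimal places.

Δc ≈ 0.0343

Capital per effective worker breaks even when investment replaces (n + g + δ)·k; here n + g + δ = 0.07.
Current steady state (s = 0.34): k* = (0.34/0.07)^(1/0.76) ≈ 8.0008, y* = 8.0008^0.24 ≈ 1.6472, c* = (1−0.34)·1.6472 ≈ 1.0872.
Golden rule sets MPK = n+g+δ: 0.24·k^(0.24−1) = 0.07, so k_gold = (0.24/0.07)^(1/0.76) ≈ 5.0594.
y_gold = 5.0594^0.24 ≈ 1.4756, c_gold = y_gold − 0.07·k_gold ≈ 1.1215.
Gain: Δc = 1.1215 − 1.0872 ≈ 0.0343.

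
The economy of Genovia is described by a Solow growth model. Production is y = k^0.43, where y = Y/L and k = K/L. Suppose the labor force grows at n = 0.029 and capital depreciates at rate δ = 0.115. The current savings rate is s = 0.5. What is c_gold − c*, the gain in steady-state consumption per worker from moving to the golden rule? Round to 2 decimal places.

Δc ≈ 0.02

The effective depreciation rate is n + δ = 0.029 + 0.115 = 0.144.
Current steady state (s = 0.5): k* = (0.5/0.144)^(1/0.57) ≈ 8.8804, y* = 8.8804^0.43 ≈ 2.5576, c* = (1−0.5)·2.5576 ≈ 1.2788.
Golden rule sets MPK = n+δ: 0.43·k^(0.43−1) = 0.144, so k_gold = (0.43/0.144)^(1/0.57) ≈ 6.8158.
y_gold = 6.8158^0.43 ≈ 2.2825, c_gold = y_gold − 0.144·k_gold ≈ 1.3010.
Gain: Δc = 1.3010 − 1.2788 ≈ 0.0222.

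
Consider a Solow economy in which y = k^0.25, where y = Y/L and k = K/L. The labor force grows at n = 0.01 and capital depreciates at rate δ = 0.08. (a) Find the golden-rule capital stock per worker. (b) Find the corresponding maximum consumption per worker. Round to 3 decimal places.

Capital per worker breaks even when investment replaces (n + δ)·k; here n + δ = 0.09.
Setting f'(k) = n+δ gives 0.25·k^(0.25−1) = 0.09, hence k_gold = (0.25/0.09)^(1/0.75) ≈ 3.9048.
y_gold = 3.9048^0.25 ≈ 1.4057; c_gold = y_gold − 0.09·k_gold ≈ 1.0543.

(a) k_gold ≈ 3.905; (b) c_gold ≈ 1.054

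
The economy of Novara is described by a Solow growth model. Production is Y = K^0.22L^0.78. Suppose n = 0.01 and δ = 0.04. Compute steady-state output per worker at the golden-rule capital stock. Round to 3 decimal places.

The effective depreciation rate is n + δ = 0.01 + 0.04 = 0.05.
At the golden rule the marginal product of capital equals n+δ: 0.22·k^(0.22−1) = 0.05. Solving, k_gold = (0.22/0.05)^(1/0.78) ≈ 6.6825.
Output: y_gold = k_gold^0.22 = 6.6825^0.22 ≈ 1.5188.

y_gold ≈ 1.519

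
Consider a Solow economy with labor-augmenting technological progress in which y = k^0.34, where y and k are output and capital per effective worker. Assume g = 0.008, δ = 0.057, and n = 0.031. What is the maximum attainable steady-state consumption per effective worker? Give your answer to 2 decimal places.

Capital per effective worker breaks even when investment replaces (n + g + δ)·k; here n + g + δ = 0.096.
At the golden rule the marginal product of capital equals n+g+δ: 0.34·k^(0.34−1) = 0.096. Solving, k_gold = (0.34/0.096)^(1/0.66) ≈ 6.7941.
y_gold = 6.7941^0.34 ≈ 1.9183.
c_gold = y_gold − (n+g+δ)·k_gold = 1.9183 − 0.096·6.7941 ≈ 1.2661.

c_gold ≈ 1.27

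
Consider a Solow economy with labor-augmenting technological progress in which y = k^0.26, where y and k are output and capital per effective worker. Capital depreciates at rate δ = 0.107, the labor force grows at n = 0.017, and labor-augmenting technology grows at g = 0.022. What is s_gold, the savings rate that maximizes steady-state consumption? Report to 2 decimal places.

s_gold = 0.26

n + g + δ = 0.017 + 0.022 + 0.107 = 0.146.
At the golden rule MPK = n+g+δ, and in any Cobb-Douglas steady state s = (n+g+δ)·k/y = MPK·k/y = capital's share 0.26.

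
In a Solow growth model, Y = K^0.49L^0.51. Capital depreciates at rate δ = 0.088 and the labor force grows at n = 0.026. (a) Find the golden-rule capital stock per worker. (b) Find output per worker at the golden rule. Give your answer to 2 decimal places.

Capital per worker breaks even when investment replaces (n + δ)·k; here n + δ = 0.114.
Maximizing c = f(k) − (n+δ)·k gives f'(k) = n+δ, i.e. 0.49·k^(0.49−1) = 0.114, so k_gold = (0.49/0.114)^(1/0.51) ≈ 17.4481.
y_gold = 17.4481^0.49 ≈ 4.0593.

(a) k_gold ≈ 17.45; (b) y_gold ≈ 4.06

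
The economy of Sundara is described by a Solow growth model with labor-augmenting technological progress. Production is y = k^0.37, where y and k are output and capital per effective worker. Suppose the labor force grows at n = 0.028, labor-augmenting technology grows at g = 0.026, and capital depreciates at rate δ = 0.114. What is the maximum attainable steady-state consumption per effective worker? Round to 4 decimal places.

c_gold ≈ 1.0017

The effective depreciation rate is n + g + δ = 0.028 + 0.026 + 0.114 = 0.168.
Setting f'(k) = n+g+δ gives 0.37·k^(0.37−1) = 0.168, hence k_gold = (0.37/0.168)^(1/0.63) ≈ 3.5017.
y_gold = 3.5017^0.37 ≈ 1.5899.
c_gold = y_gold − (n+g+δ)·k_gold = 1.5899 − 0.168·3.5017 ≈ 1.0017.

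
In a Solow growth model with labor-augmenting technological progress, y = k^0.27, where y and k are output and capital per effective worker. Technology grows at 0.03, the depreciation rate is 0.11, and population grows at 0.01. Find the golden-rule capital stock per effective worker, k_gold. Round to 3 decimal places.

k_gold ≈ 2.237

n + g + δ = 0.01 + 0.03 + 0.11 = 0.15.
At the golden rule the marginal product of capital equals n+g+δ: 0.27·k^(0.27−1) = 0.15. Solving, k_gold = (0.27/0.15)^(1/0.73) ≈ 2.2371.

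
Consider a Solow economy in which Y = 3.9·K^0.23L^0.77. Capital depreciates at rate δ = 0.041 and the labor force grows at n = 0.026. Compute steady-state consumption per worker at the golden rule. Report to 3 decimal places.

c_gold ≈ 6.518

Break-even investment rate: n + δ = 0.026 + 0.041 = 0.067.
Setting f'(k) = n+δ gives 0.23·3.9·k^(0.23−1) = 0.067, hence k_gold = (0.23·3.9/0.067)^(1/0.77) ≈ 29.0583.
y_gold = 3.9·29.0583^0.23 ≈ 8.4648.
c_gold = y_gold − (n+δ)·k_gold = 8.4648 − 0.067·29.0583 ≈ 6.5179.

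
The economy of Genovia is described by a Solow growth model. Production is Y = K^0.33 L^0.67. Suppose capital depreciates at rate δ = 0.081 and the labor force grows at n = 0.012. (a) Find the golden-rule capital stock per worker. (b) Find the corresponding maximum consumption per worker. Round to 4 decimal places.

Capital per worker breaks even when investment replaces (n + δ)·k; here n + δ = 0.093.
Golden rule sets MPK = n+δ: 0.33·k^(0.33−1) = 0.093, so k_gold = (0.33/0.093)^(1/0.67) ≈ 6.6213.
y_gold = 6.6213^0.33 ≈ 1.8660; c_gold = y_gold − 0.093·k_gold ≈ 1.2502.

(a) k_gold ≈ 6.6213; (b) c_gold ≈ 1.2502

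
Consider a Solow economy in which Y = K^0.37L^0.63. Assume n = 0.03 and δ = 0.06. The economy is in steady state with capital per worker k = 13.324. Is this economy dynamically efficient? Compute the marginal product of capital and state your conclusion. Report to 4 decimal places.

Capital per worker breaks even when investment replaces (n + δ)·k; here n + δ = 0.09.
MPK = 0.37·k^(0.37−1) = 0.37·13.324^(-0.63) ≈ 0.0724.
MPK < 0.09, so the economy is dynamically inefficient (over-saving).

dynamically inefficient; MPK ≈ 0.0724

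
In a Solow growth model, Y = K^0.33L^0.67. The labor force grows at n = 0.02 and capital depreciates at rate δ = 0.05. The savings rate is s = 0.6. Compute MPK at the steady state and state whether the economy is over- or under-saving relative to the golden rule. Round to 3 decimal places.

over-saving; MPK ≈ 0.039

Break-even investment rate: n + δ = 0.02 + 0.05 = 0.07.
Steady-state k*: s·k^0.33 = 0.07·k gives k* = (0.6/0.07)^(1/0.67) ≈ 24.6954.
MPK = 0.33·24.6954^(-0.67) ≈ 0.0385.
MPK < n+δ = 0.07, so the economy is dynamically inefficient (over-saving).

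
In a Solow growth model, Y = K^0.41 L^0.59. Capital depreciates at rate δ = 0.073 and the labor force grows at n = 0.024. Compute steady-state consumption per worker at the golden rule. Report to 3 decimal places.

c_gold ≈ 1.606

Break-even investment rate: n + δ = 0.024 + 0.073 = 0.097.
Setting f'(k) = n+δ gives 0.41·k^(0.41−1) = 0.097, hence k_gold = (0.41/0.097)^(1/0.59) ≈ 11.5090.
y_gold = 11.5090^0.41 ≈ 2.7229.
c_gold = y_gold − (n+δ)·k_gold = 2.7229 − 0.097·11.5090 ≈ 1.6065.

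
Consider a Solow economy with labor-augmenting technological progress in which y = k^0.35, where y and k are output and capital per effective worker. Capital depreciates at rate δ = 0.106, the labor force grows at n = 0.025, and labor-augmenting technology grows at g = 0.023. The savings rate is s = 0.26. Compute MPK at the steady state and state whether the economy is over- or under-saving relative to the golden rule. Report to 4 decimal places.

n + g + δ = 0.025 + 0.023 + 0.106 = 0.154.
Steady-state k*: s·k^0.35 = 0.154·k gives k* = (0.26/0.154)^(1/0.65) ≈ 2.2383.
MPK = 0.35·2.2383^(-0.65) ≈ 0.2073.
MPK > n+g+δ = 0.154, so the economy is dynamically efficient (under-saving).

under-saving; MPK ≈ 0.2073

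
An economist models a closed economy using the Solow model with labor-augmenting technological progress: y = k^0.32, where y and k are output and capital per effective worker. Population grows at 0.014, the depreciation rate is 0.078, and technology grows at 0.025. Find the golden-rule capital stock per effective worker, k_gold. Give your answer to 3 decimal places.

k_gold ≈ 4.391

The effective depreciation rate is n + g + δ = 0.014 + 0.025 + 0.078 = 0.117.
Maximizing c = f(k) − (n+g+δ)·k gives f'(k) = n+g+δ, i.e. 0.32·k^(0.32−1) = 0.117, so k_gold = (0.32/0.117)^(1/0.68) ≈ 4.3913.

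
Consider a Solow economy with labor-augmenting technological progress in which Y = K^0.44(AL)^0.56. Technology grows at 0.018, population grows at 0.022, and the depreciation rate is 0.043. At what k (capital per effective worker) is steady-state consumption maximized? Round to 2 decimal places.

k_gold ≈ 19.66

Break-even investment rate: n + g + δ = 0.022 + 0.018 + 0.043 = 0.083.
Setting f'(k) = n+g+δ gives 0.44·k^(0.44−1) = 0.083, hence k_gold = (0.44/0.083)^(1/0.56) ≈ 19.6574.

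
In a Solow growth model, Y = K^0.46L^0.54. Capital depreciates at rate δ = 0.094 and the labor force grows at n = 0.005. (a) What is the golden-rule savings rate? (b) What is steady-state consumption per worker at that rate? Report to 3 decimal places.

(a) s_gold = 0.460; (b) c_gold ≈ 1.998

The effective depreciation rate is n + δ = 0.005 + 0.094 = 0.099.
For Cobb-Douglas, s_gold equals capital's share: s_gold = 0.46.
At the golden rule the marginal product of capital equals n+δ: 0.46·k^(0.46−1) = 0.099. Solving, k_gold = (0.46/0.099)^(1/0.54) ≈ 17.1954.
y_gold = 17.1954^0.46 ≈ 3.7007; c_gold = (1−0.46)·y_gold ≈ 1.9984.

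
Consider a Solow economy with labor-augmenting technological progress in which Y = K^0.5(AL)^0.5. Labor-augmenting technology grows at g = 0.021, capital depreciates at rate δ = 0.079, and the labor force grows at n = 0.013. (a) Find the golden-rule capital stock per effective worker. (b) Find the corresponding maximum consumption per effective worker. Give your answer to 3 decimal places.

(a) k_gold ≈ 19.579; (b) c_gold ≈ 2.212

n + g + δ = 0.013 + 0.021 + 0.079 = 0.113.
Maximizing c = f(k) − (n+g+δ)·k gives f'(k) = n+g+δ, i.e. 0.5·k^(0.5−1) = 0.113, so k_gold = (0.5/0.113)^(1/0.5) ≈ 19.5787.
y_gold = 19.5787^0.5 ≈ 4.4248; c_gold = y_gold − 0.113·k_gold ≈ 2.2124.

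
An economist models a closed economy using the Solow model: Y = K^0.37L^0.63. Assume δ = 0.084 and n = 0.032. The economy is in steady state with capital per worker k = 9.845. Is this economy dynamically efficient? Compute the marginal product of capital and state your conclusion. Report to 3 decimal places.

The effective depreciation rate is n + δ = 0.032 + 0.084 = 0.116.
MPK = 0.37·k^(0.37−1) = 0.37·9.845^(-0.63) ≈ 0.0876.
MPK < 0.116, so the economy is dynamically inefficient (over-saving).

dynamically inefficient; MPK ≈ 0.088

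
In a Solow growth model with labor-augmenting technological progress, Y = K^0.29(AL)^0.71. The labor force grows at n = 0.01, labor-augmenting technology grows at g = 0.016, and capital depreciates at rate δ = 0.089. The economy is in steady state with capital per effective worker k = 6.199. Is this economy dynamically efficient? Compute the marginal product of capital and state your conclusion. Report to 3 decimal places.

Break-even investment rate: n + g + δ = 0.01 + 0.016 + 0.089 = 0.115.
MPK = 0.29·k^(0.29−1) = 0.29·6.199^(-0.71) ≈ 0.0794.
MPK < 0.115, so the economy is dynamically inefficient (over-saving).

dynamically inefficient; MPK ≈ 0.079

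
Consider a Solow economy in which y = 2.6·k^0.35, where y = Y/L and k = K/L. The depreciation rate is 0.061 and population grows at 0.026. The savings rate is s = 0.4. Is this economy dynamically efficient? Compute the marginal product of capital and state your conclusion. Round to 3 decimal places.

Break-even investment rate: n + δ = 0.026 + 0.061 = 0.087.
Steady-state k*: s·A·k^0.35 = 0.087·k gives k* = (0.4·2.6/0.087)^(1/0.65) ≈ 45.4689.
MPK = 0.35·2.6·45.4689^(-0.65) ≈ 0.0761.
MPK < n+δ = 0.087, so the economy is dynamically inefficient (over-saving).

dynamically inefficient; MPK ≈ 0.076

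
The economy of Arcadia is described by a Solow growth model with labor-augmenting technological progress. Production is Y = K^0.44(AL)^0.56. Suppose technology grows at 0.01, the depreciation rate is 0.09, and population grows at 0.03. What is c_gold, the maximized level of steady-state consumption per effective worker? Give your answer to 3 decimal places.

n + g + δ = 0.03 + 0.01 + 0.09 = 0.13.
Golden rule sets MPK = n+g+δ: 0.44·k^(0.44−1) = 0.13, so k_gold = (0.44/0.13)^(1/0.56) ≈ 8.8217.
y_gold = 8.8217^0.44 ≈ 2.6064.
c_gold = y_gold − (n+g+δ)·k_gold = 2.6064 − 0.13·8.8217 ≈ 1.4596.

c_gold ≈ 1.460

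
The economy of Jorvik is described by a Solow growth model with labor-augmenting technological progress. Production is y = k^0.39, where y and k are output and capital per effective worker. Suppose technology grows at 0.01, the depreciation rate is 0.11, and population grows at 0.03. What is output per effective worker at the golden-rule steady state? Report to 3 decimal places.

y_gold ≈ 1.842

n + g + δ = 0.03 + 0.01 + 0.11 = 0.15.
At the golden rule the marginal product of capital equals n+g+δ: 0.39·k^(0.39−1) = 0.15. Solving, k_gold = (0.39/0.15)^(1/0.61) ≈ 4.7894.
Output: y_gold = k_gold^0.39 = 4.7894^0.39 ≈ 1.8421.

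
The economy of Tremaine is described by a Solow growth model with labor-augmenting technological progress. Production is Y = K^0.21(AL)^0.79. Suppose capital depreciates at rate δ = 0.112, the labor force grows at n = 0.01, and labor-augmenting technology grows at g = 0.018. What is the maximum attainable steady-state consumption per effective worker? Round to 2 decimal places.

Break-even investment rate: n + g + δ = 0.01 + 0.018 + 0.112 = 0.14.
At the golden rule the marginal product of capital equals n+g+δ: 0.21·k^(0.21−1) = 0.14. Solving, k_gold = (0.21/0.14)^(1/0.79) ≈ 1.6707.
y_gold = 1.6707^0.21 ≈ 1.1138.
c_gold = y_gold − (n+g+δ)·k_gold = 1.1138 − 0.14·1.6707 ≈ 0.8799.

c_gold ≈ 0.88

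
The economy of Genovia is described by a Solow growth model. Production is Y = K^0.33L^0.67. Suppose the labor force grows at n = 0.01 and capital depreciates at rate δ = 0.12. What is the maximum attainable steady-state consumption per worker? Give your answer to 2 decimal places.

n + δ = 0.01 + 0.12 = 0.13.
At the golden rule the marginal product of capital equals n+δ: 0.33·k^(0.33−1) = 0.13. Solving, k_gold = (0.33/0.13)^(1/0.67) ≈ 4.0164.
y_gold = 4.0164^0.33 ≈ 1.5822.
c_gold = y_gold − (n+δ)·k_gold = 1.5822 − 0.13·4.0164 ≈ 1.0601.

c_gold ≈ 1.06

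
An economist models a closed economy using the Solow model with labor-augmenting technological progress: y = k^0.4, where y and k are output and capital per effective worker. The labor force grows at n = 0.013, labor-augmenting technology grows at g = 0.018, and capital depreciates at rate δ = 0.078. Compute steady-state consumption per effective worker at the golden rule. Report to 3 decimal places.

c_gold ≈ 1.427

The effective depreciation rate is n + g + δ = 0.013 + 0.018 + 0.078 = 0.109.
At the golden rule the marginal product of capital equals n+g+δ: 0.4·k^(0.4−1) = 0.109. Solving, k_gold = (0.4/0.109)^(1/0.6) ≈ 8.7308.
y_gold = 8.7308^0.4 ≈ 2.3792.
c_gold = y_gold − (n+g+δ)·k_gold = 2.3792 − 0.109·8.7308 ≈ 1.4275.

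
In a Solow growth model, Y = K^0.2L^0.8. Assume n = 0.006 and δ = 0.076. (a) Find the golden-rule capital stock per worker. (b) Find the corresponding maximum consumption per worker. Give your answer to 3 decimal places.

(a) k_gold ≈ 3.048; (b) c_gold ≈ 1.000

Break-even investment rate: n + δ = 0.006 + 0.076 = 0.082.
Golden rule sets MPK = n+δ: 0.2·k^(0.2−1) = 0.082, so k_gold = (0.2/0.082)^(1/0.8) ≈ 3.0480.
y_gold = 3.0480^0.2 ≈ 1.2497; c_gold = y_gold − 0.082·k_gold ≈ 0.9998.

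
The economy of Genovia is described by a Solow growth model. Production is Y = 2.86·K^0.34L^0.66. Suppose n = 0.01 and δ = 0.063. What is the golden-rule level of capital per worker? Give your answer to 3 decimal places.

The effective depreciation rate is n + δ = 0.01 + 0.063 = 0.073.
Setting f'(k) = n+δ gives 0.34·2.86·k^(0.34−1) = 0.073, hence k_gold = (0.34·2.86/0.073)^(1/0.66) ≈ 50.5617.

k_gold ≈ 50.562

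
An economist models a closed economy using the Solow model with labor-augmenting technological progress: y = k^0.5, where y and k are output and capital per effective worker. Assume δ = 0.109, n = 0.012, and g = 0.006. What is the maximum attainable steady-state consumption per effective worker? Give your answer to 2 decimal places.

The effective depreciation rate is n + g + δ = 0.012 + 0.006 + 0.109 = 0.127.
Setting f'(k) = n+g+δ gives 0.5·k^(0.5−1) = 0.127, hence k_gold = (0.5/0.127)^(1/0.5) ≈ 15.5000.
y_gold = 15.5000^0.5 ≈ 3.9370.
c_gold = y_gold − (n+g+δ)·k_gold = 3.9370 − 0.127·15.5000 ≈ 1.9685.

c_gold ≈ 1.97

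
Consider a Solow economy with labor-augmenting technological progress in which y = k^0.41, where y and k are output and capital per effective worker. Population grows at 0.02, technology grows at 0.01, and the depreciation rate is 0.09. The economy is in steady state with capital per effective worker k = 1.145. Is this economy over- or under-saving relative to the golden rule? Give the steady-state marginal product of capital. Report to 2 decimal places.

The effective depreciation rate is n + g + δ = 0.02 + 0.01 + 0.09 = 0.12.
MPK = 0.41·k^(0.41−1) = 0.41·1.145^(-0.59) ≈ 0.3785.
MPK > 0.12, so the economy is dynamically efficient (under-saving).

under-saving; MPK ≈ 0.38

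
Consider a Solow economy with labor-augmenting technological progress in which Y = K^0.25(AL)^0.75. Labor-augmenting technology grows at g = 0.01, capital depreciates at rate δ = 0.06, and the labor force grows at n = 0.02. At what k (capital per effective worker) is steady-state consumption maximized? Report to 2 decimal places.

k_gold ≈ 3.90

Capital per effective worker breaks even when investment replaces (n + g + δ)·k; here n + g + δ = 0.09.
Maximizing c = f(k) − (n+g+δ)·k gives f'(k) = n+g+δ, i.e. 0.25·k^(0.25−1) = 0.09, so k_gold = (0.25/0.09)^(1/0.75) ≈ 3.9048.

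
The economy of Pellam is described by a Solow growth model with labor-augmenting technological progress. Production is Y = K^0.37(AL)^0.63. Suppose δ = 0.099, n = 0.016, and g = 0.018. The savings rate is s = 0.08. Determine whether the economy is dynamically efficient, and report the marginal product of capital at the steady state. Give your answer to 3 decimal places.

dynamically efficient; MPK ≈ 0.615

Break-even investment rate: n + g + δ = 0.016 + 0.018 + 0.099 = 0.133.
Steady-state k*: s·k^0.37 = 0.133·k gives k* = (0.08/0.133)^(1/0.63) ≈ 0.4463.
MPK = 0.37·0.4463^(-0.63) ≈ 0.6151.
MPK > n+g+δ = 0.133, so the economy is dynamically efficient (under-saving).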